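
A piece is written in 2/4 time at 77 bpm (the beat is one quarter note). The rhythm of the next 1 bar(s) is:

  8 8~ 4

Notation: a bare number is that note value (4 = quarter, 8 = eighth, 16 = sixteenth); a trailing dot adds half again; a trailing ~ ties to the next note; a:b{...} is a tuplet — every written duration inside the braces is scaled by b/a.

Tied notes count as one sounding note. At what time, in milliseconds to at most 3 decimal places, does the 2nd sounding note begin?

note 2 onset = 1/2b = 389.61ms

1. 0.0ms @ 0 + 389.61ms (1/2)
2. 389.61ms @ 1/2 + 1168.831ms (3/2)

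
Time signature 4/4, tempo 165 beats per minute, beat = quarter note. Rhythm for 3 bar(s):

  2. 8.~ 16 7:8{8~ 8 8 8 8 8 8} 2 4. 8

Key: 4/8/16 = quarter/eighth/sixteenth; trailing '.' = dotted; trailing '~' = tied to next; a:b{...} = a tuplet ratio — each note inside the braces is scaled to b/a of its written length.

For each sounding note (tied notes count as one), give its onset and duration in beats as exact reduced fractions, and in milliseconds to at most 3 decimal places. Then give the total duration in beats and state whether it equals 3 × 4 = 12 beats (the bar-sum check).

1) 0.0ms=0b +1090.909ms=3b
2) 1090.909ms=3b +363.636ms=1b
3) 1454.545ms=4b +415.584ms=8/7b
4) 1870.13ms=36/7b +207.792ms=4/7b
5) 2077.922ms=40/7b +207.792ms=4/7b
6) 2285.714ms=44/7b +207.792ms=4/7b
7) 2493.506ms=48/7b +207.792ms=4/7b
8) 2701.299ms=52/7b +207.792ms=4/7b
9) 2909.091ms=8b +727.273ms=2b
10) 3636.364ms=10b +545.455ms=3/2b
11) 4181.818ms=23/2b +181.818ms=1/2b
Σ=12b of 12 (165bpm 4/4) — PASS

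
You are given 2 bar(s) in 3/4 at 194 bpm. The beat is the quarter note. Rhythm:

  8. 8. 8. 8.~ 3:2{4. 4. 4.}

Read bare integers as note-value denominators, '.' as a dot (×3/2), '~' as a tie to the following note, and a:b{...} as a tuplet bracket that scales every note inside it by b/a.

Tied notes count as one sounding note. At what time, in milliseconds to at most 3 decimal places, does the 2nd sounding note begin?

note 2 onset = 3/4b = 231.959ms

1. 0.0ms @ 0 + 231.959ms (3/4)
2. 231.959ms @ 3/4 + 231.959ms (3/4)
3. 463.918ms @ 3/2 + 231.959ms (3/4)
4. 695.876ms @ 9/4 + 541.237ms (7/4)
5. 1237.113ms @ 4 + 309.278ms (1)
6. 1546.392ms @ 5 + 309.278ms (1)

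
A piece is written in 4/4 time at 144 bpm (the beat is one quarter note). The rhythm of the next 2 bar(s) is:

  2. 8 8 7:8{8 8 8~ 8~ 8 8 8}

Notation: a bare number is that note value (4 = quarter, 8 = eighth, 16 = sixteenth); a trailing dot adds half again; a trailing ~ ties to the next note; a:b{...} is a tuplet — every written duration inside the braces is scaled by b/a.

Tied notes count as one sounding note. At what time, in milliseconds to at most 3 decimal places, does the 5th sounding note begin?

note 5 onset = 32/7b = 1904.762ms

1. 0.0ms @ 0 + 1250.0ms (3)
2. 1250.0ms @ 3 + 208.333ms (1/2)
3. 1458.333ms @ 7/2 + 208.333ms (1/2)
4. 1666.667ms @ 4 + 238.095ms (4/7)
5. 1904.762ms @ 32/7 + 238.095ms (4/7)
6. 2142.857ms @ 36/7 + 714.286ms (12/7)
7. 2857.143ms @ 48/7 + 238.095ms (4/7)
8. 3095.238ms @ 52/7 + 238.095ms (4/7)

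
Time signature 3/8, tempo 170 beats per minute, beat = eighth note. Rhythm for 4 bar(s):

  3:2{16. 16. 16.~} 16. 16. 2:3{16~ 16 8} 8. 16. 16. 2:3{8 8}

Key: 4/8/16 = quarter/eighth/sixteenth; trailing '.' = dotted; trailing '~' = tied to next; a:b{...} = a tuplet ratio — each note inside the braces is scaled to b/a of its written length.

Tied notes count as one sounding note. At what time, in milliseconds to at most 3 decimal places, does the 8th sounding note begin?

1. 0.0ms @ 0 + 176.471ms (1/2)
2. 176.471ms @ 1/2 + 176.471ms (1/2)
3. 352.941ms @ 1 + 441.176ms (5/4)
4. 794.118ms @ 9/4 + 264.706ms (3/4)
5. 1058.824ms @ 3 + 529.412ms (3/2)
6. 1588.235ms @ 9/2 + 529.412ms (3/2)
7. 2117.647ms @ 6 + 529.412ms (3/2)
8. 2647.059ms @ 15/2 + 264.706ms (3/4)
9. 2911.765ms @ 33/4 + 264.706ms (3/4)
10. 3176.471ms @ 9 + 529.412ms (3/2)
11. 3705.882ms @ 21/2 + 529.412ms (3/2)

note 8 onset = 15/2b = 2647.059ms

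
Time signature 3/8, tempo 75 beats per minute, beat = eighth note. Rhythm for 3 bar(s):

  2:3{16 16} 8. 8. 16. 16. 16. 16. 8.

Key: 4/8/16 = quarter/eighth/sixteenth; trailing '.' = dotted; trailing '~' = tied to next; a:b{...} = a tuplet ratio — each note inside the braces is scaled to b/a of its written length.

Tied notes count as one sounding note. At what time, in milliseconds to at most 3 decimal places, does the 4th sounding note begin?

1. 0.0ms @ 0 + 600.0ms (3/4)
2. 600.0ms @ 3/4 + 600.0ms (3/4)
3. 1200.0ms @ 3/2 + 1200.0ms (3/2)
4. 2400.0ms @ 3 + 1200.0ms (3/2)
5. 3600.0ms @ 9/2 + 600.0ms (3/4)
6. 4200.0ms @ 21/4 + 600.0ms (3/4)
7. 4800.0ms @ 6 + 600.0ms (3/4)
8. 5400.0ms @ 27/4 + 600.0ms (3/4)
9. 6000.0ms @ 15/2 + 1200.0ms (3/2)

note 4 onset = 3b = 2400.0ms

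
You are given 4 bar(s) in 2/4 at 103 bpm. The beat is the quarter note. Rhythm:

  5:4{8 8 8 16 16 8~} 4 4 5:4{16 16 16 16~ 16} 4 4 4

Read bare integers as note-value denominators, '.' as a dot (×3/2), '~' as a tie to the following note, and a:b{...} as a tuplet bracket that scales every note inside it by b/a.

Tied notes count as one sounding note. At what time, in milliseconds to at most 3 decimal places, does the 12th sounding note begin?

1. 0.0ms @ 0 + 233.01ms (2/5)
2. 233.01ms @ 2/5 + 233.01ms (2/5)
3. 466.019ms @ 4/5 + 233.01ms (2/5)
4. 699.029ms @ 6/5 + 116.505ms (1/5)
5. 815.534ms @ 7/5 + 116.505ms (1/5)
6. 932.039ms @ 8/5 + 815.534ms (7/5)
7. 1747.573ms @ 3 + 582.524ms (1)
8. 2330.097ms @ 4 + 116.505ms (1/5)
9. 2446.602ms @ 21/5 + 116.505ms (1/5)
10. 2563.107ms @ 22/5 + 116.505ms (1/5)
11. 2679.612ms @ 23/5 + 233.01ms (2/5)
12. 2912.621ms @ 5 + 582.524ms (1)
13. 3495.146ms @ 6 + 582.524ms (1)
14. 4077.67ms @ 7 + 582.524ms (1)

note 12 onset = 5b = 2912.621ms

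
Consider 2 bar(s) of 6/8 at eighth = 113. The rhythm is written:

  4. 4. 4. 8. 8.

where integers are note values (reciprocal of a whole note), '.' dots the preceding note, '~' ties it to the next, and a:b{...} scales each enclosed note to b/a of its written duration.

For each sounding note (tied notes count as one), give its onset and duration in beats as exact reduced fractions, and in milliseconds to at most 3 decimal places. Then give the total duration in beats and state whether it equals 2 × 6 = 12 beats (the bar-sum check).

1) 0.0ms=0b +1592.92ms=3b
2) 1592.92ms=3b +1592.92ms=3b
3) 3185.841ms=6b +1592.92ms=3b
4) 4778.761ms=9b +796.46ms=3/2b
5) 5575.221ms=21/2b +796.46ms=3/2b
Σ=12b of 12 (113bpm 6/8) — PASS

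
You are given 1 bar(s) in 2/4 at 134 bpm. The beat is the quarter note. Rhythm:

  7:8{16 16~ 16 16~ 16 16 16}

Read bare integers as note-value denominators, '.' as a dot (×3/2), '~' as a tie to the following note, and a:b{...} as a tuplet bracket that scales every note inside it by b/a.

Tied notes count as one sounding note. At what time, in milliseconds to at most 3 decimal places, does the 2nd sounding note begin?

note 2 onset = 2/7b = 127.932ms

1. 0.0ms @ 0 + 127.932ms (2/7)
2. 127.932ms @ 2/7 + 255.864ms (4/7)
3. 383.795ms @ 6/7 + 255.864ms (4/7)
4. 639.659ms @ 10/7 + 127.932ms (2/7)
5. 767.591ms @ 12/7 + 127.932ms (2/7)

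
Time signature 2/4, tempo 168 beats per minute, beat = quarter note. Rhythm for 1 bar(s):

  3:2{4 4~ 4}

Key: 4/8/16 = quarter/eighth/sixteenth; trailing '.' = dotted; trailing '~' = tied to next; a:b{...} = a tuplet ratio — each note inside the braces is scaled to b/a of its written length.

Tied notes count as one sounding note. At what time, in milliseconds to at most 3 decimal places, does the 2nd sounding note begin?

1. 0.0ms @ 0 + 238.095ms (2/3)
2. 238.095ms @ 2/3 + 476.19ms (4/3)

note 2 onset = 2/3b = 238.095ms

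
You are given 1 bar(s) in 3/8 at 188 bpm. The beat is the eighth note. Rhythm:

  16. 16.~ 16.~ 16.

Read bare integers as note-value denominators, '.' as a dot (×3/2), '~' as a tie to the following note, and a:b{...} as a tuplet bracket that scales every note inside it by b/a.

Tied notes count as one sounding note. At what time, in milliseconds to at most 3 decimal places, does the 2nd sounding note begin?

1. 0.0ms @ 0 + 239.362ms (3/4)
2. 239.362ms @ 3/4 + 718.085ms (9/4)

note 2 onset = 3/4b = 239.362ms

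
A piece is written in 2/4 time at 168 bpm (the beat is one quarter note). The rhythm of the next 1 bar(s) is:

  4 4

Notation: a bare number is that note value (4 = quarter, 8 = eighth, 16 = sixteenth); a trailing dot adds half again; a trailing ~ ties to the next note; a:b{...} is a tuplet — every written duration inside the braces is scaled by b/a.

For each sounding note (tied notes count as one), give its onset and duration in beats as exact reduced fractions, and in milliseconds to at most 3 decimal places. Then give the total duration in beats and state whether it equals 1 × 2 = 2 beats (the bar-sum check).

1) 0.0ms=0b +357.143ms=1b
2) 357.143ms=1b +357.143ms=1b
Σ=2b of 2 (168bpm 2/4) — PASS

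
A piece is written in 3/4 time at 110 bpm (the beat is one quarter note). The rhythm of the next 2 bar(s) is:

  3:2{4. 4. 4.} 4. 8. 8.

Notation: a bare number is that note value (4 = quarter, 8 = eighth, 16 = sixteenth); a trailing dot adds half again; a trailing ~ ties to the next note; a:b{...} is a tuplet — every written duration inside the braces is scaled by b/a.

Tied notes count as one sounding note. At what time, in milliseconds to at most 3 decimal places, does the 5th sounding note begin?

1. 0.0ms @ 0 + 545.455ms (1)
2. 545.455ms @ 1 + 545.455ms (1)
3. 1090.909ms @ 2 + 545.455ms (1)
4. 1636.364ms @ 3 + 818.182ms (3/2)
5. 2454.545ms @ 9/2 + 409.091ms (3/4)
6. 2863.636ms @ 21/4 + 409.091ms (3/4)

note 5 onset = 9/2b = 2454.545ms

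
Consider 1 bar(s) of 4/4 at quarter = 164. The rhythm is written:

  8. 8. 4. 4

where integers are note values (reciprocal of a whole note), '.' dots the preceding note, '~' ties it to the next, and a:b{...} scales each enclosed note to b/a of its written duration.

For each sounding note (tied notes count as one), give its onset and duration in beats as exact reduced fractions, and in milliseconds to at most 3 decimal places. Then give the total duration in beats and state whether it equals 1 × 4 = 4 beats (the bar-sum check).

1) 0.0ms=0b +274.39ms=3/4b
2) 274.39ms=3/4b +274.39ms=3/4b
3) 548.78ms=3/2b +548.78ms=3/2b
4) 1097.561ms=3b +365.854ms=1b
Σ=4b of 4 (164bpm 4/4) — PASS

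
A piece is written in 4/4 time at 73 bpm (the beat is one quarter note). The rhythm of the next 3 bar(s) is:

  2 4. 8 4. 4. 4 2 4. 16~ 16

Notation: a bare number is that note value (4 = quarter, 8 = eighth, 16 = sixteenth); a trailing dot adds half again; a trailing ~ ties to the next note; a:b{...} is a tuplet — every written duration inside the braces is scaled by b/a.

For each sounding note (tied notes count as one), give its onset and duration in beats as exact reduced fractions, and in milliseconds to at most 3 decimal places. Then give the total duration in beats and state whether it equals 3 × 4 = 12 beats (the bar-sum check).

1) 0.0ms=0b +1643.836ms=2b
2) 1643.836ms=2b +1232.877ms=3/2b
3) 2876.712ms=7/2b +410.959ms=1/2b
4) 3287.671ms=4b +1232.877ms=3/2b
5) 4520.548ms=11/2b +1232.877ms=3/2b
6) 5753.425ms=7b +821.918ms=1b
7) 6575.342ms=8b +1643.836ms=2b
8) 8219.178ms=10b +1232.877ms=3/2b
9) 9452.055ms=23/2b +410.959ms=1/2b
Σ=12b of 12 (73bpm 4/4) — PASS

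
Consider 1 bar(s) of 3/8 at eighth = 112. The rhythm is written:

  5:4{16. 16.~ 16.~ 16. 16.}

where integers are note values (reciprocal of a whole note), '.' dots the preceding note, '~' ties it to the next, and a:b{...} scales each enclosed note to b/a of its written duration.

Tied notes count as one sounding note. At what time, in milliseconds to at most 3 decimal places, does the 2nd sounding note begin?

1. 0.0ms @ 0 + 321.429ms (3/5)
2. 321.429ms @ 3/5 + 964.286ms (9/5)
3. 1285.714ms @ 12/5 + 321.429ms (3/5)

note 2 onset = 3/5b = 321.429ms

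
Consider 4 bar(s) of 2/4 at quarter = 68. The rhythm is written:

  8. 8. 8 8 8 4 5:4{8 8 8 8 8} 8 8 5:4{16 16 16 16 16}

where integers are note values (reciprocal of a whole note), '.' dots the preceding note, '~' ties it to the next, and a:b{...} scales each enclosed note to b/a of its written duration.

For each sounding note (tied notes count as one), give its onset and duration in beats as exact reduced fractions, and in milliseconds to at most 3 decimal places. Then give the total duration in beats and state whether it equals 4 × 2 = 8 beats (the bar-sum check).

1) 0.0ms=0b +661.765ms=3/4b
2) 661.765ms=3/4b +661.765ms=3/4b
3) 1323.529ms=3/2b +441.176ms=1/2b
4) 1764.706ms=2b +441.176ms=1/2b
5) 2205.882ms=5/2b +441.176ms=1/2b
6) 2647.059ms=3b +882.353ms=1b
7) 3529.412ms=4b +352.941ms=2/5b
8) 3882.353ms=22/5b +352.941ms=2/5b
9) 4235.294ms=24/5b +352.941ms=2/5b
10) 4588.235ms=26/5b +352.941ms=2/5b
11) 4941.176ms=28/5b +352.941ms=2/5b
12) 5294.118ms=6b +441.176ms=1/2b
13) 5735.294ms=13/2b +441.176ms=1/2b
14) 6176.471ms=7b +176.471ms=1/5b
15) 6352.941ms=36/5b +176.471ms=1/5b
16) 6529.412ms=37/5b +176.471ms=1/5b
17) 6705.882ms=38/5b +176.471ms=1/5b
18) 6882.353ms=39/5b +176.471ms=1/5b
Σ=8b of 8 (68bpm 2/4) — PASS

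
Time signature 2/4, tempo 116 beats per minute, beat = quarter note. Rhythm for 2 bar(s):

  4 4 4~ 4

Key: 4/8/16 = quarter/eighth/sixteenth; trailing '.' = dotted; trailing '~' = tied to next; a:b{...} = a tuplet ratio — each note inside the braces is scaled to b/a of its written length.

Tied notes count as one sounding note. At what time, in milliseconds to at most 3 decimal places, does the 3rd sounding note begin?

1. 0.0ms @ 0 + 517.241ms (1)
2. 517.241ms @ 1 + 517.241ms (1)
3. 1034.483ms @ 2 + 1034.483ms (2)

note 3 onset = 2b = 1034.483ms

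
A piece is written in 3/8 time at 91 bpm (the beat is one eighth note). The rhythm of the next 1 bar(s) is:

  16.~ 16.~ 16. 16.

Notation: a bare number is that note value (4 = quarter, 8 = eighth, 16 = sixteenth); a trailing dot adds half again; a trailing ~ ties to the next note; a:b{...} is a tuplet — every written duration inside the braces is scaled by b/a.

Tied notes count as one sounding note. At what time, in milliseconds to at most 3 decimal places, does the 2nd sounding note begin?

1. 0.0ms @ 0 + 1483.516ms (9/4)
2. 1483.516ms @ 9/4 + 494.505ms (3/4)

note 2 onset = 9/4b = 1483.516ms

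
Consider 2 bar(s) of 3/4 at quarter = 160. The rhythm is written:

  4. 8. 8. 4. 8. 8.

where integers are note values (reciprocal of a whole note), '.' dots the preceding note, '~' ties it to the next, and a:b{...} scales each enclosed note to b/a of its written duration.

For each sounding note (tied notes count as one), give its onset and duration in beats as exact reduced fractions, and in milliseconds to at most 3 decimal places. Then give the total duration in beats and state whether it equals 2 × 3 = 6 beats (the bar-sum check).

1) 0.0ms=0b +562.5ms=3/2b
2) 562.5ms=3/2b +281.25ms=3/4b
3) 843.75ms=9/4b +281.25ms=3/4b
4) 1125.0ms=3b +562.5ms=3/2b
5) 1687.5ms=9/2b +281.25ms=3/4b
6) 1968.75ms=21/4b +281.25ms=3/4b
Σ=6b of 6 (160bpm 3/4) — PASS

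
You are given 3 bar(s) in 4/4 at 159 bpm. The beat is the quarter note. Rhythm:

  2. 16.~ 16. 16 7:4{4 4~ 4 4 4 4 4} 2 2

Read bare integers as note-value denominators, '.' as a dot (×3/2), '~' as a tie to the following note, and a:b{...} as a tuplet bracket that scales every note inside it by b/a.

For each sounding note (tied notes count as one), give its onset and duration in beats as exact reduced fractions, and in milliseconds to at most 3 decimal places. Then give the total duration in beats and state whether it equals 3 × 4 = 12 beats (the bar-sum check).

1) 0.0ms=0b +1132.075ms=3b
2) 1132.075ms=3b +283.019ms=3/4b
3) 1415.094ms=15/4b +94.34ms=1/4b
4) 1509.434ms=4b +215.633ms=4/7b
5) 1725.067ms=32/7b +431.267ms=8/7b
6) 2156.334ms=40/7b +215.633ms=4/7b
7) 2371.968ms=44/7b +215.633ms=4/7b
8) 2587.601ms=48/7b +215.633ms=4/7b
9) 2803.235ms=52/7b +215.633ms=4/7b
10) 3018.868ms=8b +754.717ms=2b
11) 3773.585ms=10b +754.717ms=2b
Σ=12b of 12 (159bpm 4/4) — PASS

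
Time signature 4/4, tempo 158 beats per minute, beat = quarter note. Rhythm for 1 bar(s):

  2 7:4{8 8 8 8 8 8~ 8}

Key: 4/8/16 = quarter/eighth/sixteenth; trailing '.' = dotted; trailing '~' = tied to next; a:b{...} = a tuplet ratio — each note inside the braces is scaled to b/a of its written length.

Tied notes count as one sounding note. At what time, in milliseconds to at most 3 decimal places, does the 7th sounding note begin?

1. 0.0ms @ 0 + 759.494ms (2)
2. 759.494ms @ 2 + 108.499ms (2/7)
3. 867.993ms @ 16/7 + 108.499ms (2/7)
4. 976.492ms @ 18/7 + 108.499ms (2/7)
5. 1084.991ms @ 20/7 + 108.499ms (2/7)
6. 1193.49ms @ 22/7 + 108.499ms (2/7)
7. 1301.989ms @ 24/7 + 216.998ms (4/7)

note 7 onset = 24/7b = 1301.989ms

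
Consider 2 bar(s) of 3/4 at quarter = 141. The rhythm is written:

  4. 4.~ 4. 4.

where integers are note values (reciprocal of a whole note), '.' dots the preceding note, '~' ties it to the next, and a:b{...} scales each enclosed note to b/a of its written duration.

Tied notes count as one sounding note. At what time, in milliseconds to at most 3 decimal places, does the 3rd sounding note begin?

note 3 onset = 9/2b = 1914.894ms

1. 0.0ms @ 0 + 638.298ms (3/2)
2. 638.298ms @ 3/2 + 1276.596ms (3)
3. 1914.894ms @ 9/2 + 638.298ms (3/2)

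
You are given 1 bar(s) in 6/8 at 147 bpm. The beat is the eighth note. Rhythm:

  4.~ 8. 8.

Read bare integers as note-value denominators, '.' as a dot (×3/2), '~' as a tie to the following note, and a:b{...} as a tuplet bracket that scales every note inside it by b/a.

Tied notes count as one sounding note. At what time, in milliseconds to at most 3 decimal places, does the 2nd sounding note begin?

1. 0.0ms @ 0 + 1836.735ms (9/2)
2. 1836.735ms @ 9/2 + 612.245ms (3/2)

note 2 onset = 9/2b = 1836.735ms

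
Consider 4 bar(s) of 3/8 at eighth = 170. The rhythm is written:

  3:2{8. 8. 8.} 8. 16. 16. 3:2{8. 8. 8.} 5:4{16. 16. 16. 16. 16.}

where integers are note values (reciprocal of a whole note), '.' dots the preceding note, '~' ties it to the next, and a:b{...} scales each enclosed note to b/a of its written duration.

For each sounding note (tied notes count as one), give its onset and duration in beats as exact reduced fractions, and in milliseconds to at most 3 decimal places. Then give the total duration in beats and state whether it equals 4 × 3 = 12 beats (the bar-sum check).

1) 0.0ms=0b +352.941ms=1b
2) 352.941ms=1b +352.941ms=1b
3) 705.882ms=2b +352.941ms=1b
4) 1058.824ms=3b +529.412ms=3/2b
5) 1588.235ms=9/2b +264.706ms=3/4b
6) 1852.941ms=21/4b +264.706ms=3/4b
7) 2117.647ms=6b +352.941ms=1b
8) 2470.588ms=7b +352.941ms=1b
9) 2823.529ms=8b +352.941ms=1b
10) 3176.471ms=9b +211.765ms=3/5b
11) 3388.235ms=48/5b +211.765ms=3/5b
12) 3600.0ms=51/5b +211.765ms=3/5b
13) 3811.765ms=54/5b +211.765ms=3/5b
14) 4023.529ms=57/5b +211.765ms=3/5b
Σ=12b of 12 (170bpm 3/8) — PASS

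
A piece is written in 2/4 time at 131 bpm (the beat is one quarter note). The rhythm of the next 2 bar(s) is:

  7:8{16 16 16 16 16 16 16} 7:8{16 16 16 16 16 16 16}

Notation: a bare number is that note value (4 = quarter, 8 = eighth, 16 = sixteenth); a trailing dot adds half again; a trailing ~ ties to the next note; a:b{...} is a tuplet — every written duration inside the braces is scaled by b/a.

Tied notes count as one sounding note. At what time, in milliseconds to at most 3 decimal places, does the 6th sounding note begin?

note 6 onset = 10/7b = 654.308ms

1. 0.0ms @ 0 + 130.862ms (2/7)
2. 130.862ms @ 2/7 + 130.862ms (2/7)
3. 261.723ms @ 4/7 + 130.862ms (2/7)
4. 392.585ms @ 6/7 + 130.862ms (2/7)
5. 523.446ms @ 8/7 + 130.862ms (2/7)
6. 654.308ms @ 10/7 + 130.862ms (2/7)
7. 785.169ms @ 12/7 + 130.862ms (2/7)
8. 916.031ms @ 2 + 130.862ms (2/7)
9. 1046.892ms @ 16/7 + 130.862ms (2/7)
10. 1177.754ms @ 18/7 + 130.862ms (2/7)
11. 1308.615ms @ 20/7 + 130.862ms (2/7)
12. 1439.477ms @ 22/7 + 130.862ms (2/7)
13. 1570.338ms @ 24/7 + 130.862ms (2/7)
14. 1701.2ms @ 26/7 + 130.862ms (2/7)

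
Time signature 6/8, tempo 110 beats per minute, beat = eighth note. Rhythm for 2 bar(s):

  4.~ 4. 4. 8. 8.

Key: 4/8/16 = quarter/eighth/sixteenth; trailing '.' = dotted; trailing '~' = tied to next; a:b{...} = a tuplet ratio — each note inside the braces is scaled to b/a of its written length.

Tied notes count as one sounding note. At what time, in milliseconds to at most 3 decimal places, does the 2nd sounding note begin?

1. 0.0ms @ 0 + 3272.727ms (6)
2. 3272.727ms @ 6 + 1636.364ms (3)
3. 4909.091ms @ 9 + 818.182ms (3/2)
4. 5727.273ms @ 21/2 + 818.182ms (3/2)

note 2 onset = 6b = 3272.727ms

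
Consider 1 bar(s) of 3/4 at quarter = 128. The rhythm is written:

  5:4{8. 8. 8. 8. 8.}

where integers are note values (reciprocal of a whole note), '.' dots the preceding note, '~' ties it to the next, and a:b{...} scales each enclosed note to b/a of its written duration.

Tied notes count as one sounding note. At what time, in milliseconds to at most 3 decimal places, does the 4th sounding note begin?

note 4 onset = 9/5b = 843.75ms

1. 0.0ms @ 0 + 281.25ms (3/5)
2. 281.25ms @ 3/5 + 281.25ms (3/5)
3. 562.5ms @ 6/5 + 281.25ms (3/5)
4. 843.75ms @ 9/5 + 281.25ms (3/5)
5. 1125.0ms @ 12/5 + 281.25ms (3/5)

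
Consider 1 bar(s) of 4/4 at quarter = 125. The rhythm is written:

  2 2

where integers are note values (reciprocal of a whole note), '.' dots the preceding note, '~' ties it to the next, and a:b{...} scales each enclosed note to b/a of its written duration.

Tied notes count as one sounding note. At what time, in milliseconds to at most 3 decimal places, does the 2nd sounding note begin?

1. 0.0ms @ 0 + 960.0ms (2)
2. 960.0ms @ 2 + 960.0ms (2)

note 2 onset = 2b = 960.0ms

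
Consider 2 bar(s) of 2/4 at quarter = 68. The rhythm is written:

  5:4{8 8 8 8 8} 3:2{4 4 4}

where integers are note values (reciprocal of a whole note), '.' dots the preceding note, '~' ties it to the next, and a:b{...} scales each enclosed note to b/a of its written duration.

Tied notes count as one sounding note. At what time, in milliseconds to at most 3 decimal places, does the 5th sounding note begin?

note 5 onset = 8/5b = 1411.765ms

1. 0.0ms @ 0 + 352.941ms (2/5)
2. 352.941ms @ 2/5 + 352.941ms (2/5)
3. 705.882ms @ 4/5 + 352.941ms (2/5)
4. 1058.824ms @ 6/5 + 352.941ms (2/5)
5. 1411.765ms @ 8/5 + 352.941ms (2/5)
6. 1764.706ms @ 2 + 588.235ms (2/3)
7. 2352.941ms @ 8/3 + 588.235ms (2/3)
8. 2941.176ms @ 10/3 + 588.235ms (2/3)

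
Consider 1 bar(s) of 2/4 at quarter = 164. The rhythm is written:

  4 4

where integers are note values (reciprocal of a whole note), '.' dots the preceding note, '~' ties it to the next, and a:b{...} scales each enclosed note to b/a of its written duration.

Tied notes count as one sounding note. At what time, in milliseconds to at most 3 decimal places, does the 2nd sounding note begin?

1. 0.0ms @ 0 + 365.854ms (1)
2. 365.854ms @ 1 + 365.854ms (1)

note 2 onset = 1b = 365.854ms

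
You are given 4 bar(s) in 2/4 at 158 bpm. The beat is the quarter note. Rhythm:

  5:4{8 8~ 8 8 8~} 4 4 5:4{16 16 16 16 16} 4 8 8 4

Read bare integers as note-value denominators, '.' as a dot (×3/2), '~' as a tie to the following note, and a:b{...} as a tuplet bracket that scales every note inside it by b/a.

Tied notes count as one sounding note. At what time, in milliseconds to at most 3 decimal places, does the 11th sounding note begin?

note 11 onset = 5b = 1898.734ms

1. 0.0ms @ 0 + 151.899ms (2/5)
2. 151.899ms @ 2/5 + 303.797ms (4/5)
3. 455.696ms @ 6/5 + 151.899ms (2/5)
4. 607.595ms @ 8/5 + 531.646ms (7/5)
5. 1139.241ms @ 3 + 379.747ms (1)
6. 1518.987ms @ 4 + 75.949ms (1/5)
7. 1594.937ms @ 21/5 + 75.949ms (1/5)
8. 1670.886ms @ 22/5 + 75.949ms (1/5)
9. 1746.835ms @ 23/5 + 75.949ms (1/5)
10. 1822.785ms @ 24/5 + 75.949ms (1/5)
11. 1898.734ms @ 5 + 379.747ms (1)
12. 2278.481ms @ 6 + 189.873ms (1/2)
13. 2468.354ms @ 13/2 + 189.873ms (1/2)
14. 2658.228ms @ 7 + 379.747ms (1)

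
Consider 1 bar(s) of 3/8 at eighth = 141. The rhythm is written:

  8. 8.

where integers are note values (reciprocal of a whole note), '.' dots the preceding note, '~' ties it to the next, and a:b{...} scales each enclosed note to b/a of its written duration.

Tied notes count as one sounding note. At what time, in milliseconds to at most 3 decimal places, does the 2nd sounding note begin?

1. 0.0ms @ 0 + 638.298ms (3/2)
2. 638.298ms @ 3/2 + 638.298ms (3/2)

note 2 onset = 3/2b = 638.298ms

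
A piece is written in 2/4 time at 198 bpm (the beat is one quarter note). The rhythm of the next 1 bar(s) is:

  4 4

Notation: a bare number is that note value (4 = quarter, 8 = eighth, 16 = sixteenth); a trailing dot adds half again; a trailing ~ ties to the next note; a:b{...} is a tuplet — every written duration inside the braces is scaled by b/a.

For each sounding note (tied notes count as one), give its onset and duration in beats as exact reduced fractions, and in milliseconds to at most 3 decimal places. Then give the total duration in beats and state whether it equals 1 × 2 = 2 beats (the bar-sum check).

1) 0.0ms=0b +303.03ms=1b
2) 303.03ms=1b +303.03ms=1b
Σ=2b of 2 (198bpm 2/4) — PASS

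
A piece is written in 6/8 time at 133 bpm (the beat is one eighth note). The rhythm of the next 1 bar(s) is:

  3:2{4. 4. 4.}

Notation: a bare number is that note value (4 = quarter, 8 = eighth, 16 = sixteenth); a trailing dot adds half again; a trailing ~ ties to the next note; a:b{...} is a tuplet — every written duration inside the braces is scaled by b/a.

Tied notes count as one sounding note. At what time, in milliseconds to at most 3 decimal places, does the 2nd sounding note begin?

note 2 onset = 2b = 902.256ms

1. 0.0ms @ 0 + 902.256ms (2)
2. 902.256ms @ 2 + 902.256ms (2)
3. 1804.511ms @ 4 + 902.256ms (2)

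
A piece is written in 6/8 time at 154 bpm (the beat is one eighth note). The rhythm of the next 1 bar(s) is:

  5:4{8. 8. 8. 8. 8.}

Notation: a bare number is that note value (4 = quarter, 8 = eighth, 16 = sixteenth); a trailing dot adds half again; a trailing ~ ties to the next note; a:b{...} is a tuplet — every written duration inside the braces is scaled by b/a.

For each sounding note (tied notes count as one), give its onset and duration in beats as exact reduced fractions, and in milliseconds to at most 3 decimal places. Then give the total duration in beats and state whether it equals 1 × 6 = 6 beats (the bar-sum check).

1) 0.0ms=0b +467.532ms=6/5b
2) 467.532ms=6/5b +467.532ms=6/5b
3) 935.065ms=12/5b +467.532ms=6/5b
4) 1402.597ms=18/5b +467.532ms=6/5b
5) 1870.13ms=24/5b +467.532ms=6/5b
Σ=6b of 6 (154bpm 6/8) — PASS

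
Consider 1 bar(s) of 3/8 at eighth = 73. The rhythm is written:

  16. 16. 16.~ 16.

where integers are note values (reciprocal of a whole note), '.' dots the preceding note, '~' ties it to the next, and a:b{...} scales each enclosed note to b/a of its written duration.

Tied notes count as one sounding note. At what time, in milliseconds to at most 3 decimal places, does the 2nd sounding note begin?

1. 0.0ms @ 0 + 616.438ms (3/4)
2. 616.438ms @ 3/4 + 616.438ms (3/4)
3. 1232.877ms @ 3/2 + 1232.877ms (3/2)

note 2 onset = 3/4b = 616.438ms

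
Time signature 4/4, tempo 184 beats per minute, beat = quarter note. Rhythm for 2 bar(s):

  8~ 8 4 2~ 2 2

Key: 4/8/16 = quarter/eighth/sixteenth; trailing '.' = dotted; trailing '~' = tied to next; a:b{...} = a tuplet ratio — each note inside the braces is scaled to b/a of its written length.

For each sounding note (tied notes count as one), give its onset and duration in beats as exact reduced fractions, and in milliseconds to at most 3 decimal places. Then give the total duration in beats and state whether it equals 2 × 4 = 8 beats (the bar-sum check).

1) 0.0ms=0b +326.087ms=1b
2) 326.087ms=1b +326.087ms=1b
3) 652.174ms=2b +1304.348ms=4b
4) 1956.522ms=6b +652.174ms=2b
Σ=8b of 8 (184bpm 4/4) — PASS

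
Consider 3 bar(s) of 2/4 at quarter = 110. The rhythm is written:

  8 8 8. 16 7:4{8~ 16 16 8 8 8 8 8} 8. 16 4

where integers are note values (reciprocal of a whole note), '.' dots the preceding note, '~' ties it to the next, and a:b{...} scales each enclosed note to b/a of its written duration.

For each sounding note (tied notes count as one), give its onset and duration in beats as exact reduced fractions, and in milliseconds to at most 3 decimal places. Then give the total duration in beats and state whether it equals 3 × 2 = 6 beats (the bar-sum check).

1) 0.0ms=0b +272.727ms=1/2b
2) 272.727ms=1/2b +272.727ms=1/2b
3) 545.455ms=1b +409.091ms=3/4b
4) 954.545ms=7/4b +136.364ms=1/4b
5) 1090.909ms=2b +233.766ms=3/7b
6) 1324.675ms=17/7b +77.922ms=1/7b
7) 1402.597ms=18/7b +155.844ms=2/7b
8) 1558.442ms=20/7b +155.844ms=2/7b
9) 1714.286ms=22/7b +155.844ms=2/7b
10) 1870.13ms=24/7b +155.844ms=2/7b
11) 2025.974ms=26/7b +155.844ms=2/7b
12) 2181.818ms=4b +409.091ms=3/4b
13) 2590.909ms=19/4b +136.364ms=1/4b
14) 2727.273ms=5b +545.455ms=1b
Σ=6b of 6 (110bpm 2/4) — PASS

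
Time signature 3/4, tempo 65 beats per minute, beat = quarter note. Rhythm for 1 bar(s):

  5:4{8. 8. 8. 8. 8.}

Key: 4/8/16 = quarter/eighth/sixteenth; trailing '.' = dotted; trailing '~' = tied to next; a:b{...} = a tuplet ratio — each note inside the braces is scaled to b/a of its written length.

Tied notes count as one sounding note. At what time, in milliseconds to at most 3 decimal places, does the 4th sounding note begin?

1. 0.0ms @ 0 + 553.846ms (3/5)
2. 553.846ms @ 3/5 + 553.846ms (3/5)
3. 1107.692ms @ 6/5 + 553.846ms (3/5)
4. 1661.538ms @ 9/5 + 553.846ms (3/5)
5. 2215.385ms @ 12/5 + 553.846ms (3/5)

note 4 onset = 9/5b = 1661.538ms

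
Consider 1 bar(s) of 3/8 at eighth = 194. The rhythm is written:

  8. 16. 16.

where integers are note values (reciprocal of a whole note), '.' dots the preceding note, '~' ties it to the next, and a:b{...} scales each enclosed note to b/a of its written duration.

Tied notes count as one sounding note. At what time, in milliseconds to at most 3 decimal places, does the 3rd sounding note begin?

note 3 onset = 9/4b = 695.876ms

1. 0.0ms @ 0 + 463.918ms (3/2)
2. 463.918ms @ 3/2 + 231.959ms (3/4)
3. 695.876ms @ 9/4 + 231.959ms (3/4)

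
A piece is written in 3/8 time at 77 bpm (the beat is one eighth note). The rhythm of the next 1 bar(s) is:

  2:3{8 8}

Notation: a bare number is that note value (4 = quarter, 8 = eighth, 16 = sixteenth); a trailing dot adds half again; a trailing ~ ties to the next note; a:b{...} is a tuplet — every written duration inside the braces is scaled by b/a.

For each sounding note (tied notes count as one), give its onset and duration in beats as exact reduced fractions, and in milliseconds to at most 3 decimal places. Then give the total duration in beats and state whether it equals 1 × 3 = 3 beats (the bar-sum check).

1) 0.0ms=0b +1168.831ms=3/2b
2) 1168.831ms=3/2b +1168.831ms=3/2b
Σ=3b of 3 (77bpm 3/8) — PASS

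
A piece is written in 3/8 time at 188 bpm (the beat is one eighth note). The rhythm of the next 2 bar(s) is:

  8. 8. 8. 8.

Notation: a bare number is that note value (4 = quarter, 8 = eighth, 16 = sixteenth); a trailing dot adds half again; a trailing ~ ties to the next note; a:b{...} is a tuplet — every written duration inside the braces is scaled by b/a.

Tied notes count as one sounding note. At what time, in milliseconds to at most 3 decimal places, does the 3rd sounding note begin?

note 3 onset = 3b = 957.447ms

1. 0.0ms @ 0 + 478.723ms (3/2)
2. 478.723ms @ 3/2 + 478.723ms (3/2)
3. 957.447ms @ 3 + 478.723ms (3/2)
4. 1436.17ms @ 9/2 + 478.723ms (3/2)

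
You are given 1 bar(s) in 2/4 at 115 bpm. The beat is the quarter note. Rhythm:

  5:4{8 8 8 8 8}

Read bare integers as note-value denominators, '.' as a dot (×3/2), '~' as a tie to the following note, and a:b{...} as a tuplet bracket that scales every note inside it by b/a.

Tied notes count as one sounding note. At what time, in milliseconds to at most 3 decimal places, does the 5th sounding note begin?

note 5 onset = 8/5b = 834.783ms

1. 0.0ms @ 0 + 208.696ms (2/5)
2. 208.696ms @ 2/5 + 208.696ms (2/5)
3. 417.391ms @ 4/5 + 208.696ms (2/5)
4. 626.087ms @ 6/5 + 208.696ms (2/5)
5. 834.783ms @ 8/5 + 208.696ms (2/5)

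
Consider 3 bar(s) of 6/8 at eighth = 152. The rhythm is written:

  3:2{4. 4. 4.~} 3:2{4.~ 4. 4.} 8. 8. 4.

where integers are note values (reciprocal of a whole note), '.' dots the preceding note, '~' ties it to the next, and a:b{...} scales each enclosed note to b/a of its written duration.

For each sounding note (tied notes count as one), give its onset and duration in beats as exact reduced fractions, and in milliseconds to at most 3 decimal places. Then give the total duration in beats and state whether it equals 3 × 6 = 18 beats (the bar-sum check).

1) 0.0ms=0b +789.474ms=2b
2) 789.474ms=2b +789.474ms=2b
3) 1578.947ms=4b +2368.421ms=6b
4) 3947.368ms=10b +789.474ms=2b
5) 4736.842ms=12b +592.105ms=3/2b
6) 5328.947ms=27/2b +592.105ms=3/2b
7) 5921.053ms=15b +1184.211ms=3b
Σ=18b of 18 (152bpm 6/8) — PASS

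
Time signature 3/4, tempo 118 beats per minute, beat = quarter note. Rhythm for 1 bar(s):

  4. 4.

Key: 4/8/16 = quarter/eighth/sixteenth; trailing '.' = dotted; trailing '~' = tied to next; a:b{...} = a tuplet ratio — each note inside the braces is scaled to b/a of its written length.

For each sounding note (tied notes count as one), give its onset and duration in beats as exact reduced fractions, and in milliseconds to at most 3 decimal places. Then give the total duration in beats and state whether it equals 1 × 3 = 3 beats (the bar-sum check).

1) 0.0ms=0b +762.712ms=3/2b
2) 762.712ms=3/2b +762.712ms=3/2b
Σ=3b of 3 (118bpm 3/4) — PASS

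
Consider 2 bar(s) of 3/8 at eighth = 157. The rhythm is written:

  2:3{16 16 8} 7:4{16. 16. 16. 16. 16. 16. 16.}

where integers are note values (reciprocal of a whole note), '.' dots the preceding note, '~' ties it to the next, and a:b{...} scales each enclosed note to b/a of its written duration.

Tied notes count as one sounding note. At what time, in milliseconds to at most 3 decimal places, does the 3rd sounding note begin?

1. 0.0ms @ 0 + 286.624ms (3/4)
2. 286.624ms @ 3/4 + 286.624ms (3/4)
3. 573.248ms @ 3/2 + 573.248ms (3/2)
4. 1146.497ms @ 3 + 163.785ms (3/7)
5. 1310.282ms @ 24/7 + 163.785ms (3/7)
6. 1474.067ms @ 27/7 + 163.785ms (3/7)
7. 1637.853ms @ 30/7 + 163.785ms (3/7)
8. 1801.638ms @ 33/7 + 163.785ms (3/7)
9. 1965.423ms @ 36/7 + 163.785ms (3/7)
10. 2129.208ms @ 39/7 + 163.785ms (3/7)

note 3 onset = 3/2b = 573.248ms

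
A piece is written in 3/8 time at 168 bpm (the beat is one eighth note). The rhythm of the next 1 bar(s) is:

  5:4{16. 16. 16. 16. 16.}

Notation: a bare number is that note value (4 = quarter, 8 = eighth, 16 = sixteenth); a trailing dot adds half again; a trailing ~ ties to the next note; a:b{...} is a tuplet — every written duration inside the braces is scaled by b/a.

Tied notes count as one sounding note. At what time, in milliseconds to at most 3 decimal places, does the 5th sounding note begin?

1. 0.0ms @ 0 + 214.286ms (3/5)
2. 214.286ms @ 3/5 + 214.286ms (3/5)
3. 428.571ms @ 6/5 + 214.286ms (3/5)
4. 642.857ms @ 9/5 + 214.286ms (3/5)
5. 857.143ms @ 12/5 + 214.286ms (3/5)

note 5 onset = 12/5b = 857.143ms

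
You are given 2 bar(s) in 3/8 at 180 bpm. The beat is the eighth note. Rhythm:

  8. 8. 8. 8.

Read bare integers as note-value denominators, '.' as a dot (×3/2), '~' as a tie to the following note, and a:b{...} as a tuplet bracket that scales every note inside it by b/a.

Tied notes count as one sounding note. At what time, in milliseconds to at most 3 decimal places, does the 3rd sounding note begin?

1. 0.0ms @ 0 + 500.0ms (3/2)
2. 500.0ms @ 3/2 + 500.0ms (3/2)
3. 1000.0ms @ 3 + 500.0ms (3/2)
4. 1500.0ms @ 9/2 + 500.0ms (3/2)

note 3 onset = 3b = 1000.0ms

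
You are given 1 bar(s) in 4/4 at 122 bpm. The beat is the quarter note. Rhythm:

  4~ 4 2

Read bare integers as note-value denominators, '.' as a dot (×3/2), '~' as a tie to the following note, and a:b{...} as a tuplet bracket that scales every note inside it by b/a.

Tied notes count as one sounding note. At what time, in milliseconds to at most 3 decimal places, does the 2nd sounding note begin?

note 2 onset = 2b = 983.607ms

1. 0.0ms @ 0 + 983.607ms (2)
2. 983.607ms @ 2 + 983.607ms (2)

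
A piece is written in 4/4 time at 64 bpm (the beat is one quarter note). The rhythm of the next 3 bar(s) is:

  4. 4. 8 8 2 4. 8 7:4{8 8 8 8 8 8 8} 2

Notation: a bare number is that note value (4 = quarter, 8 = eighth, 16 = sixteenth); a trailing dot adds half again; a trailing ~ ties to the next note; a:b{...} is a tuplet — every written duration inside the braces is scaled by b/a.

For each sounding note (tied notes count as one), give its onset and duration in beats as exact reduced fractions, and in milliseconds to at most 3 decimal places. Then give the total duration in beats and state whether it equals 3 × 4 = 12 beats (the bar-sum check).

1) 0.0ms=0b +1406.25ms=3/2b
2) 1406.25ms=3/2b +1406.25ms=3/2b
3) 2812.5ms=3b +468.75ms=1/2b
4) 3281.25ms=7/2b +468.75ms=1/2b
5) 3750.0ms=4b +1875.0ms=2b
6) 5625.0ms=6b +1406.25ms=3/2b
7) 7031.25ms=15/2b +468.75ms=1/2b
8) 7500.0ms=8b +267.857ms=2/7b
9) 7767.857ms=58/7b +267.857ms=2/7b
10) 8035.714ms=60/7b +267.857ms=2/7b
11) 8303.571ms=62/7b +267.857ms=2/7b
12) 8571.429ms=64/7b +267.857ms=2/7b
13) 8839.286ms=66/7b +267.857ms=2/7b
14) 9107.143ms=68/7b +267.857ms=2/7b
15) 9375.0ms=10b +1875.0ms=2b
Σ=12b of 12 (64bpm 4/4) — PASS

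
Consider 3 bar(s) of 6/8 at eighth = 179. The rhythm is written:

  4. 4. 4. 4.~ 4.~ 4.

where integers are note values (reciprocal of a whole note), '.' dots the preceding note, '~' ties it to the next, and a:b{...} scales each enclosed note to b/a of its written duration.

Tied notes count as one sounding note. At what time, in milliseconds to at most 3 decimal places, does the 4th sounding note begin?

note 4 onset = 9b = 3016.76ms

1. 0.0ms @ 0 + 1005.587ms (3)
2. 1005.587ms @ 3 + 1005.587ms (3)
3. 2011.173ms @ 6 + 1005.587ms (3)
4. 3016.76ms @ 9 + 3016.76ms (9)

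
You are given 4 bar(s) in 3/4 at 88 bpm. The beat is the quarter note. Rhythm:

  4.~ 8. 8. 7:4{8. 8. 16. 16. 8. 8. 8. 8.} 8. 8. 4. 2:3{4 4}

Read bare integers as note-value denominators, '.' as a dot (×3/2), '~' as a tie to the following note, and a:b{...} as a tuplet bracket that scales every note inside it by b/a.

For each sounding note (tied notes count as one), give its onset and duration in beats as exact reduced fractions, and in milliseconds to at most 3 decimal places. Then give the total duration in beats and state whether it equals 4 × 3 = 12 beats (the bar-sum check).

1) 0.0ms=0b +1534.091ms=9/4b
2) 1534.091ms=9/4b +511.364ms=3/4b
3) 2045.455ms=3b +292.208ms=3/7b
4) 2337.662ms=24/7b +292.208ms=3/7b
5) 2629.87ms=27/7b +146.104ms=3/14b
6) 2775.974ms=57/14b +146.104ms=3/14b
7) 2922.078ms=30/7b +292.208ms=3/7b
8) 3214.286ms=33/7b +292.208ms=3/7b
9) 3506.494ms=36/7b +292.208ms=3/7b
10) 3798.701ms=39/7b +292.208ms=3/7b
11) 4090.909ms=6b +511.364ms=3/4b
12) 4602.273ms=27/4b +511.364ms=3/4b
13) 5113.636ms=15/2b +1022.727ms=3/2b
14) 6136.364ms=9b +1022.727ms=3/2b
15) 7159.091ms=21/2b +1022.727ms=3/2b
Σ=12b of 12 (88bpm 3/4) — PASS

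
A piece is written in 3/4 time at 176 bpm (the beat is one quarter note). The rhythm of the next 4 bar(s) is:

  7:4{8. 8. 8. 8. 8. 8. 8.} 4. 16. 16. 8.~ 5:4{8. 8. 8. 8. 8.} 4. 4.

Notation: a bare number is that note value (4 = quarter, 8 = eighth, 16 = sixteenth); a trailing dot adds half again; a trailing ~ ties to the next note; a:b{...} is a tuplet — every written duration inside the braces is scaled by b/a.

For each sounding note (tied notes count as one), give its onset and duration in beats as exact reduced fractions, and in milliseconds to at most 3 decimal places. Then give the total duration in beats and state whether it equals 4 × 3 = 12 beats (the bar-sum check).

1) 0.0ms=0b +146.104ms=3/7b
2) 146.104ms=3/7b +146.104ms=3/7b
3) 292.208ms=6/7b +146.104ms=3/7b
4) 438.312ms=9/7b +146.104ms=3/7b
5) 584.416ms=12/7b +146.104ms=3/7b
6) 730.519ms=15/7b +146.104ms=3/7b
7) 876.623ms=18/7b +146.104ms=3/7b
8) 1022.727ms=3b +511.364ms=3/2b
9) 1534.091ms=9/2b +127.841ms=3/8b
10) 1661.932ms=39/8b +127.841ms=3/8b
11) 1789.773ms=21/4b +460.227ms=27/20b
12) 2250.0ms=33/5b +204.545ms=3/5b
13) 2454.545ms=36/5b +204.545ms=3/5b
14) 2659.091ms=39/5b +204.545ms=3/5b
15) 2863.636ms=42/5b +204.545ms=3/5b
16) 3068.182ms=9b +511.364ms=3/2b
17) 3579.545ms=21/2b +511.364ms=3/2b
Σ=12b of 12 (176bpm 3/4) — PASS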